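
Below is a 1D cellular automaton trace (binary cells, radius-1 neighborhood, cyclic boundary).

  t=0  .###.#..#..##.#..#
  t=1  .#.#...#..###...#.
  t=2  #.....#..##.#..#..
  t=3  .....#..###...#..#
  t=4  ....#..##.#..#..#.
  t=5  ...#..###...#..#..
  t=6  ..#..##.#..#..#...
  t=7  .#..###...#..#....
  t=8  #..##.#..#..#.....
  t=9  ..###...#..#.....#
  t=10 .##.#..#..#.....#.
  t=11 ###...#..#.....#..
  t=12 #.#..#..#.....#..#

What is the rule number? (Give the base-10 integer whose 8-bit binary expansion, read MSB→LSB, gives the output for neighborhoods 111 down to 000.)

  [7] ### => .  t=0,i=2
  [6] ##. => #  t=0,i=3
  [5] #.# => .  t=0,i=0
  [4] #.. => .  t=0,i=6
  [3] .## => #  t=0,i=1
  [2] .#. => .  t=0,i=5
  [1] ..# => #  t=0,i=7
  [0] ... => .  t=1,i=5
  bits 01001010 = 74

74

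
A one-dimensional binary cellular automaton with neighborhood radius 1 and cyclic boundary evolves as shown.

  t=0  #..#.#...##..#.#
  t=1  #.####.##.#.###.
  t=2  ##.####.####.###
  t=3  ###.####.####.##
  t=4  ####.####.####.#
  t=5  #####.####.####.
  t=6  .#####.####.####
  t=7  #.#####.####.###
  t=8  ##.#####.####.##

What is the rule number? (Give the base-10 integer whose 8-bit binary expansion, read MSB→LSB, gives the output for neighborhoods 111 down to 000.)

  nb ###: next=#  (t=1,i=3, bit7=1)
  nb ##.: next=#  (t=0,i=0, bit6=1)
  nb #.#: next=#  (t=0,i=4, bit5=1)
  nb #..: next=.  (t=0,i=1, bit4=0)
  nb .##: next=.  (t=0,i=9, bit3=0)
  nb .#.: next=#  (t=0,i=3, bit2=1)
  nb ..#: next=#  (t=0,i=2, bit1=1)
  nb ...: next=#  (t=0,i=7, bit0=1)
  bits 11100111 = 231

231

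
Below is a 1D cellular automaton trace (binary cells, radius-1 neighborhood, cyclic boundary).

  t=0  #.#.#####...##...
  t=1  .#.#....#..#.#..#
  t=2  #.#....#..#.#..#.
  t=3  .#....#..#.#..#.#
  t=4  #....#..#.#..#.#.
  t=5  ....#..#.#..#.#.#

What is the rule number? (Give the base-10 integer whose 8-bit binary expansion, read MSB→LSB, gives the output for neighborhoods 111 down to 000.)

  ### -> .   bit 7 = 0  t=0,i=5
  ##. -> #   bit 6 = 1  t=0,i=8
  #.# -> #   bit 5 = 1  t=0,i=1
  #.. -> .   bit 4 = 0  t=0,i=9
  .## -> .   bit 3 = 0  t=0,i=4
  .#. -> .   bit 2 = 0  t=0,i=0
  ..# -> #   bit 1 = 1  t=0,i=11
  ... -> .   bit 0 = 0  t=0,i=10
  bits 01100010 = 98

98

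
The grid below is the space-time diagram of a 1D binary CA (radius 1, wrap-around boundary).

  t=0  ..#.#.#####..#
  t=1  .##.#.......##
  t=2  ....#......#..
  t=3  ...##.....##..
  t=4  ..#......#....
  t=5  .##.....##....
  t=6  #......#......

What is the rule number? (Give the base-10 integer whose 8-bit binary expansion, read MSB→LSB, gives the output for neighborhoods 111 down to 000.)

6

  [7] ### => .  t=0,i=7
  [6] ##. => .  t=0,i=10
  [5] #.# => .  t=0,i=3
  [4] #.. => .  t=0,i=0
  [3] .## => .  t=0,i=6
  [2] .#. => #  t=0,i=2
  [1] ..# => #  t=0,i=1
  [0] ... => .  t=1,i=6
  bits 00000110 = 6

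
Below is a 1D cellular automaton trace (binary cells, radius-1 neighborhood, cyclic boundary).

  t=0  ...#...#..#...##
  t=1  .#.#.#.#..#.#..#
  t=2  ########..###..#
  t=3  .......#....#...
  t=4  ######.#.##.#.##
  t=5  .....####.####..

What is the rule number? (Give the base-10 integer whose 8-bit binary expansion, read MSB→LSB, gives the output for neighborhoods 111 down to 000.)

101

  ###|.  b7=0 t=2,i=0
  ##.|#  b6=1 t=0,i=15
  #.#|#  b5=1 t=1,i=0
  #..|.  b4=0 t=0,i=0
  .##|.  b3=0 t=0,i=14
  .#.|#  b2=1 t=0,i=3
  ..#|.  b1=0 t=0,i=2
  ...|#  b0=1 t=0,i=1
  bits 01100101 = 101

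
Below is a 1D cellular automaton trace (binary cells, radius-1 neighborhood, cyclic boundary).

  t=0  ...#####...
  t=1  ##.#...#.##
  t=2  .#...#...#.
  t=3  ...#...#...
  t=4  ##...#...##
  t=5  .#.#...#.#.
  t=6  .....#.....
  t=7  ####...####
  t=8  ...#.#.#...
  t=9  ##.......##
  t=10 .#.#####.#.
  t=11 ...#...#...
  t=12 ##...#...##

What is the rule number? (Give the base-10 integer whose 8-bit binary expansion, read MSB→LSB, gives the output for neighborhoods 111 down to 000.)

73

  [7] ### => .  t=0,i=4
  [6] ##. => #  t=0,i=7
  [5] #.# => .  t=1,i=2
  [4] #.. => .  t=0,i=8
  [3] .## => #  t=0,i=3
  [2] .#. => .  t=1,i=3
  [1] ..# => .  t=0,i=2
  [0] ... => #  t=0,i=0
  bits 01001001 = 73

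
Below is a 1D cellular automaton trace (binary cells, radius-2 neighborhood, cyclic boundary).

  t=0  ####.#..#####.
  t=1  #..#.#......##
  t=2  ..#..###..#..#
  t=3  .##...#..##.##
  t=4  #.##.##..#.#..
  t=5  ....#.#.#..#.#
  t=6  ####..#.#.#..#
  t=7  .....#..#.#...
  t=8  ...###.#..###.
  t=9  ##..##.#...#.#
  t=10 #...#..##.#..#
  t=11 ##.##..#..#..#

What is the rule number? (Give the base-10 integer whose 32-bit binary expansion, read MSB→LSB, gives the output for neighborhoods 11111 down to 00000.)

  [31] ##### => .  t=0,i=10
  [30] ####. => .  t=0,i=2
  [29] ###.# => #  t=0,i=3
  [28] ###.. => .  t=1,i=0
  [27] ##.## => #  t=0,i=13
  [26] ##.#. => .  t=0,i=4
  [25] ##..# => .  t=1,i=1
  [24] ##... => #  t=3,i=3
  [23] #.### => #  t=0,i=0
  [22] #.##. => .  t=3,i=1
  [21] #.#.# => #  t=5,i=6
  [20] #.#.. => #  t=0,i=5
  [19] #..## => .  t=0,i=7
  [18] #..#. => #  t=1,i=2
  [17] #...# => .  t=3,i=4
  [16] #.... => #  t=1,i=7
  [15] .#### => .  t=0,i=1
  [14] .###. => #  t=1,i=13
  [13] .##.# => .  t=3,i=10
  [12] .##.. => #  t=3,i=2
  [11] .#.## => .  t=4,i=1
  [10] .#.#. => .  t=1,i=4
  [9] .#..# => .  t=0,i=6
  [8] .#... => #  t=1,i=6
  [7] ..### => .  t=0,i=8
  [6] ..##. => #  t=3,i=9
  [5] ..#.# => .  t=1,i=3
  [4] ..#.. => #  t=2,i=2
  [3] ...## => .  t=1,i=11
  [2] ...#. => #  t=3,i=5
  [1] ....# => #  t=1,i=10
  [0] ..... => .  t=1,i=8
  bits 00101001101101010101000101010110 = 699748694

699748694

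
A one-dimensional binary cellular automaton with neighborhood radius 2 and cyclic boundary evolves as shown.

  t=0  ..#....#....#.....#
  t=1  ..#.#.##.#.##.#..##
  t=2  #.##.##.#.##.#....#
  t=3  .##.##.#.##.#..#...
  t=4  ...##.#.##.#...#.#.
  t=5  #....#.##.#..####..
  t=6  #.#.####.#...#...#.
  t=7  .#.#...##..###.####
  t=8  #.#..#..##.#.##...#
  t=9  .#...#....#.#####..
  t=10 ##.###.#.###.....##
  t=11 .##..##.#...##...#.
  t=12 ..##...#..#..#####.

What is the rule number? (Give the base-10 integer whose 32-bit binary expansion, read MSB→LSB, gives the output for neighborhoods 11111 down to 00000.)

792927412

  ##### -> .   bit 31 = 0  t=9,i=14
  ####. -> .   bit 30 = 0  t=5,i=15
  ###.# -> #   bit 29 = 1  t=6,i=7
  ###.. -> .   bit 28 = 0  t=5,i=16
  ##.## -> #   bit 27 = 1  t=2,i=1
  ##.#. -> #   bit 26 = 1  t=1,i=8
  ##..# -> #   bit 25 = 1  t=1,i=0
  ##... -> #   bit 24 = 1  t=8,i=15
  #.### -> .   bit 23 = 0  t=6,i=4
  #.##. -> #   bit 22 = 1  t=1,i=6
  #.#.# -> .   bit 21 = 0  t=1,i=4
  #.#.. -> .   bit 20 = 0  t=1,i=14
  #..## -> .   bit 19 = 0  t=1,i=16
  #..#. -> .   bit 18 = 0  t=0,i=1
  #...# -> #   bit 17 = 1  t=4,i=13
  #.... -> #   bit 16 = 1  t=0,i=4
  .#### -> .   bit 15 = 0  t=5,i=14
  .###. -> .   bit 14 = 0  t=7,i=12
  .##.# -> .   bit 13 = 0  t=1,i=7
  .##.. -> #   bit 12 = 1  t=1,i=18
  .#.## -> #   bit 11 = 1  t=1,i=5
  .#.#. -> #   bit 10 = 1  t=1,i=3
  .#..# -> .   bit 9 = 0  t=0,i=0
  .#... -> .   bit 8 = 0  t=0,i=3
  ..### -> #   bit 7 = 1  t=5,i=13
  ..##. -> .   bit 6 = 0  t=1,i=17
  ..#.# -> #   bit 5 = 1  t=1,i=2
  ..#.. -> #   bit 4 = 1  t=0,i=2
  ...## -> .   bit 3 = 0  t=2,i=17
  ...#. -> #   bit 2 = 1  t=0,i=6
  ....# -> .   bit 1 = 0  t=0,i=5
  ..... -> .   bit 0 = 0  t=0,i=15
  bits 00101111010000110001110010110100 = 792927412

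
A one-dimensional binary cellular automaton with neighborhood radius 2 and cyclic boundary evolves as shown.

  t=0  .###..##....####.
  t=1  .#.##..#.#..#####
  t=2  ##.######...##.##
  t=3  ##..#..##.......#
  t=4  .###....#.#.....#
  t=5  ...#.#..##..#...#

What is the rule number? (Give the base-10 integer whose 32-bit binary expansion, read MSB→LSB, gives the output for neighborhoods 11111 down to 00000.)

  [31] ##### => .  t=1,i=14
  [30] ####. => #  t=0,i=14
  [29] ###.# => #  t=1,i=16
  [28] ###.. => #  t=0,i=3
  [27] ##.## => .  t=2,i=2
  [26] ##.#. => #  t=1,i=0
  [25] ##..# => #  t=0,i=4
  [24] ##... => .  t=0,i=8
  [23] #.### => .  t=2,i=3
  [22] #.##. => #  t=1,i=3
  [21] #.#.# => #  t=1,i=1
  [20] #.#.. => .  t=1,i=9
  [19] #..## => .  t=0,i=0
  [18] #..#. => #  t=1,i=6
  [17] #...# => .  t=2,i=10
  [16] #.... => #  t=0,i=9
  [15] .#### => #  t=0,i=13
  [14] .###. => .  t=0,i=2
  [13] .##.# => .  t=2,i=13
  [12] .##.. => #  t=0,i=7
  [11] .#.## => .  t=1,i=2
  [10] .#.#. => #  t=1,i=8
  [9] .#..# => .  t=1,i=10
  [8] .#... => .  t=4,i=11
  [7] ..### => #  t=0,i=1
  [6] ..##. => .  t=0,i=6
  [5] ..#.# => #  t=1,i=7
  [4] ..#.. => .  t=3,i=4
  [3] ...## => .  t=0,i=11
  [2] ...#. => .  t=4,i=7
  [1] ....# => .  t=0,i=10
  [0] ..... => .  t=3,i=11
  bits 01110110011001011001010010100000 = 1986368672

1986368672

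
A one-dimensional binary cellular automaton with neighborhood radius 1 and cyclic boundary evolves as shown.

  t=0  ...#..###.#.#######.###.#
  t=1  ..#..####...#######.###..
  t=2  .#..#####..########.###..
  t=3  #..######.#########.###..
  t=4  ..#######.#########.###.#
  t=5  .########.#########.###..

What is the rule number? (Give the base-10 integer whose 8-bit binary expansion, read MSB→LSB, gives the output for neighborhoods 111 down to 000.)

202

  ###|#  b7=1 t=0,i=7
  ##.|#  b6=1 t=0,i=8
  #.#|.  b5=0 t=0,i=9
  #..|.  b4=0 t=0,i=0
  .##|#  b3=1 t=0,i=6
  .#.|.  b2=0 t=0,i=3
  ..#|#  b1=1 t=0,i=2
  ...|.  b0=0 t=0,i=1
  bits 11001010 = 202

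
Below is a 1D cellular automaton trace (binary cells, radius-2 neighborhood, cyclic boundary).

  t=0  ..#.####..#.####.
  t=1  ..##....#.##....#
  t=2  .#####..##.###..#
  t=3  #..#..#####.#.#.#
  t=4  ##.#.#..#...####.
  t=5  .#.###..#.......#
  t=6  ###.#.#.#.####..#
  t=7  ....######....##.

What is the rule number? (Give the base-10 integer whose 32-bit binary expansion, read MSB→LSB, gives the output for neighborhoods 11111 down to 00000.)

2335800433

  [31] ##### => #  t=2,i=3
  [30] ####. => .  t=0,i=6
  [29] ###.# => .  t=3,i=10
  [28] ###.. => .  t=0,i=7
  [27] ##.## => #  t=2,i=10
  [26] ##.#. => .  t=3,i=11
  [25] ##..# => #  t=0,i=8
  [24] ##... => #  t=0,i=16
  [23] #.### => .  t=0,i=4
  [22] #.##. => .  t=1,i=10
  [21] #.#.# => #  t=3,i=12
  [20] #.#.. => #  t=4,i=5
  [19] #..## => #  t=1,i=1
  [18] #..#. => .  t=0,i=9
  [17] #...# => .  t=0,i=0
  [16] #.... => #  t=1,i=5
  [15] .#### => .  t=0,i=5
  [14] .###. => #  t=2,i=12
  [13] .##.# => #  t=2,i=9
  [12] .##.. => #  t=1,i=3
  [11] .#.## => #  t=0,i=3
  [10] .#.#. => #  t=3,i=13
  [9] .#..# => .  t=1,i=0
  [8] .#... => .  t=4,i=9
  [7] ..### => .  t=3,i=6
  [6] ..##. => #  t=1,i=2
  [5] ..#.# => #  t=0,i=2
  [4] ..#.. => #  t=1,i=16
  [3] ...## => .  t=4,i=11
  [2] ...#. => .  t=0,i=1
  [1] ....# => .  t=1,i=6
  [0] ..... => #  t=5,i=11
  bits 10001011001110010111110001110001 = 2335800433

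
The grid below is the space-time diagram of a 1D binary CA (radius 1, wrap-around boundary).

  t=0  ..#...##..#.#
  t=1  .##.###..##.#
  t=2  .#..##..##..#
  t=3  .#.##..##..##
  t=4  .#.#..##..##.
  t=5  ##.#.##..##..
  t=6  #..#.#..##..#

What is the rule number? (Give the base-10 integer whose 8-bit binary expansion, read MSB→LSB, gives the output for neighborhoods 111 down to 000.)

143

  ### -> #   bit 7 = 1  t=1,i=5
  ##. -> .   bit 6 = 0  t=0,i=7
  #.# -> .   bit 5 = 0  t=0,i=11
  #.. -> .   bit 4 = 0  t=0,i=0
  .## -> #   bit 3 = 1  t=0,i=6
  .#. -> #   bit 2 = 1  t=0,i=2
  ..# -> #   bit 1 = 1  t=0,i=1
  ... -> #   bit 0 = 1  t=0,i=4
  bits 10001111 = 143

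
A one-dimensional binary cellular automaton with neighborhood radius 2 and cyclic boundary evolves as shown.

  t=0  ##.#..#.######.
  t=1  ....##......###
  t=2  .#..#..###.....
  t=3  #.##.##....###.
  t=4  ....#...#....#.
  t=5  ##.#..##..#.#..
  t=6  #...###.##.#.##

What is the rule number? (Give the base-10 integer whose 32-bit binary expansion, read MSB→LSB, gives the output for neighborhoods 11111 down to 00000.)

1779369541

  [31] ##### => .  t=0,i=10
  [30] ####. => #  t=0,i=12
  [29] ###.# => #  t=0,i=13
  [28] ###.. => .  t=1,i=14
  [27] ##.## => #  t=0,i=14
  [26] ##.#. => .  t=0,i=2
  [25] ##..# => #  t=5,i=8
  [24] ##... => .  t=1,i=0
  [23] #.### => .  t=0,i=8
  [22] #.##. => .  t=0,i=0
  [21] #.#.# => .  t=3,i=0
  [20] #.#.. => .  t=0,i=3
  [19] #..## => #  t=2,i=6
  [18] #..#. => #  t=0,i=5
  [17] #...# => #  t=4,i=6
  [16] #.... => #  t=1,i=1
  [15] .#### => .  t=0,i=9
  [14] .###. => .  t=1,i=13
  [13] .##.# => .  t=0,i=1
  [12] .##.. => .  t=1,i=5
  [11] .#.## => .  t=0,i=7
  [10] .#.#. => #  t=5,i=11
  [9] .#..# => #  t=0,i=4
  [8] .#... => .  t=4,i=5
  [7] ..### => .  t=1,i=12
  [6] ..##. => #  t=1,i=4
  [5] ..#.# => .  t=0,i=6
  [4] ..#.. => .  t=2,i=1
  [3] ...## => .  t=1,i=3
  [2] ...#. => #  t=2,i=0
  [1] ....# => .  t=1,i=2
  [0] ..... => #  t=1,i=8
  bits 01101010000011110000011001000101 = 1779369541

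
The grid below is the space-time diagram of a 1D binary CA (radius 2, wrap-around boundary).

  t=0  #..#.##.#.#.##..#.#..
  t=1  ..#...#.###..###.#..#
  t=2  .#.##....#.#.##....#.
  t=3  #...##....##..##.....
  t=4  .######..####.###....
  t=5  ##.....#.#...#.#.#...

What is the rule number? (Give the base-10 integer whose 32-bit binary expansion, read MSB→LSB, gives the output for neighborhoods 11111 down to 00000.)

  ##### -> .   bit 31 = 0  t=4,i=3
  ####. -> .   bit 30 = 0  t=4,i=5
  ###.# -> .   bit 29 = 0  t=1,i=15
  ###.. -> .   bit 28 = 0  t=1,i=10
  ##.## -> #   bit 27 = 1  t=4,i=13
  ##.#. -> .   bit 26 = 0  t=0,i=7
  ##..# -> #   bit 25 = 1  t=0,i=14
  ##... -> #   bit 24 = 1  t=2,i=5
  #.### -> .   bit 23 = 0  t=1,i=8
  #.##. -> .   bit 22 = 0  t=0,i=5
  #.#.# -> #   bit 21 = 1  t=0,i=8
  #.#.. -> .   bit 20 = 0  t=0,i=18
  #..## -> .   bit 19 = 0  t=1,i=12
  #..#. -> #   bit 18 = 1  t=0,i=2
  #...# -> #   bit 17 = 1  t=1,i=4
  #.... -> .   bit 16 = 0  t=2,i=6
  .#### -> .   bit 15 = 0  t=4,i=2
  .###. -> #   bit 14 = 1  t=1,i=9
  .##.# -> #   bit 13 = 1  t=0,i=6
  .##.. -> #   bit 12 = 1  t=0,i=13
  .#.## -> .   bit 11 = 0  t=0,i=4
  .#.#. -> #   bit 10 = 1  t=0,i=9
  .#..# -> .   bit 9 = 0  t=0,i=1
  .#... -> #   bit 8 = 1  t=1,i=3
  ..### -> #   bit 7 = 1  t=1,i=13
  ..##. -> #   bit 6 = 1  t=3,i=4
  ..#.# -> .   bit 5 = 0  t=0,i=3
  ..#.. -> .   bit 4 = 0  t=0,i=0
  ...## -> #   bit 3 = 1  t=3,i=3
  ...#. -> .   bit 2 = 0  t=1,i=5
  ....# -> .   bit 1 = 0  t=2,i=7
  ..... -> .   bit 0 = 0  t=3,i=18
  bits 00001011001001100111010111001000 = 187069896

187069896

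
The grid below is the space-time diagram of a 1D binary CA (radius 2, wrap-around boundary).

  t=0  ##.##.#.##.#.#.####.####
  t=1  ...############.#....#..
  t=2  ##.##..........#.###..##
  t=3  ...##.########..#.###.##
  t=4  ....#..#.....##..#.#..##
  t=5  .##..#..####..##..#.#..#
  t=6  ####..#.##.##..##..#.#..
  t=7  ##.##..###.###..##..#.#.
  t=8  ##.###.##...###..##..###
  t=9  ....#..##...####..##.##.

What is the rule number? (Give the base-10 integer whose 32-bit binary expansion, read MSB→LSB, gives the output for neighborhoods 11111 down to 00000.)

  [31] ##### => .  t=0,i=22
  [30] ####. => .  t=0,i=0
  [29] ###.# => .  t=0,i=1
  [28] ###.. => #  t=2,i=19
  [27] ##.## => .  t=0,i=2
  [26] ##.#. => #  t=0,i=5
  [25] ##..# => #  t=2,i=20
  [24] ##... => .  t=2,i=5
  [23] #.### => .  t=0,i=15
  [22] #.##. => #  t=0,i=3
  [21] #.#.# => #  t=0,i=6
  [20] #.#.. => .  t=1,i=16
  [19] #..## => .  t=2,i=21
  [18] #..#. => .  t=3,i=15
  [17] #...# => .  t=3,i=1
  [16] #.... => #  t=1,i=18
  [15] .#### => #  t=0,i=16
  [14] .###. => #  t=2,i=18
  [13] .##.# => #  t=0,i=4
  [12] .##.. => #  t=2,i=4
  [11] .#.## => #  t=0,i=7
  [10] .#.#. => #  t=0,i=12
  [9] .#..# => #  t=4,i=5
  [8] .#... => #  t=1,i=17
  [7] ..### => #  t=1,i=3
  [6] ..##. => .  t=3,i=3
  [5] ..#.# => .  t=2,i=15
  [4] ..#.. => .  t=1,i=21
  [3] ...## => .  t=1,i=2
  [2] ...#. => .  t=1,i=20
  [1] ....# => #  t=1,i=1
  [0] ..... => #  t=1,i=0
  bits 00010110011000011111111110000011 = 375521155

375521155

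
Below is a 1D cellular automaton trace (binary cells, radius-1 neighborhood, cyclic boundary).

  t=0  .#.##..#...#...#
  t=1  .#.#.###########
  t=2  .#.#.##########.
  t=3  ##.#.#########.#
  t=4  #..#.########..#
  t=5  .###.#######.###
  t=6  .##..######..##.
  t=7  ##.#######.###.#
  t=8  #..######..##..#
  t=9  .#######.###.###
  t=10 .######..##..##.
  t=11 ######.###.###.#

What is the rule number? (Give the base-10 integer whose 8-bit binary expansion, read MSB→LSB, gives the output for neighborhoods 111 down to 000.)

  [7] ### => #  t=1,i=6
  [6] ##. => .  t=0,i=4
  [5] #.# => .  t=0,i=0
  [4] #.. => #  t=0,i=5
  [3] .## => #  t=0,i=3
  [2] .#. => #  t=0,i=1
  [1] ..# => #  t=0,i=6
  [0] ... => #  t=0,i=9
  bits 10011111 = 159

159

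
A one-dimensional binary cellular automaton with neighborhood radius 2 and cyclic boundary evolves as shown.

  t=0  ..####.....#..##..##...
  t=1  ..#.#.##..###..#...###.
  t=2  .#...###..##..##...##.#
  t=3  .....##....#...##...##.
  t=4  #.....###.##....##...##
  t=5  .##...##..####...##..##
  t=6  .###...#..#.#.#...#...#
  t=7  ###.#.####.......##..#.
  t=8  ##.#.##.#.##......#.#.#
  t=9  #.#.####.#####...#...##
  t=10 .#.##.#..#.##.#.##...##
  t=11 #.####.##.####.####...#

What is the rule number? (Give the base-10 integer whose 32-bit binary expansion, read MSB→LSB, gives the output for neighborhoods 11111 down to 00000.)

3318053524

  #####|#  b31=1 t=9,i=11
  ####.|#  b30=1 t=0,i=4
  ###.#|.  b29=0 t=4,i=8
  ###..|.  b28=0 t=0,i=5
  ##.##|.  b27=0 t=4,i=9
  ##.#.|#  b26=1 t=2,i=21
  ##..#|.  b25=0 t=0,i=16
  ##...|#  b24=1 t=0,i=6
  #.###|#  b23=1 t=6,i=1
  #.##.|#  b22=1 t=1,i=6
  #.#.#|.  b21=0 t=1,i=4
  #.#..|.  b20=0 t=2,i=1
  #..##|.  b19=0 t=0,i=13
  #..#.|#  b18=1 t=1,i=14
  #...#|.  b17=0 t=1,i=0
  #....|#  b16=1 t=0,i=7
  .####|.  b15=0 t=0,i=3
  .###.|#  b14=1 t=1,i=11
  .##.#|#  b13=1 t=2,i=20
  .##..|#  b12=1 t=0,i=15
  .#.##|#  b11=1 t=1,i=5
  .#.#.|.  b10=0 t=1,i=3
  .#..#|#  b9=1 t=0,i=12
  .#...|.  b8=0 t=1,i=16
  ..###|#  b7=1 t=0,i=2
  ..##.|.  b6=0 t=0,i=14
  ..#.#|.  b5=0 t=1,i=2
  ..#..|#  b4=1 t=0,i=11
  ...##|.  b3=0 t=0,i=1
  ...#.|#  b2=1 t=0,i=10
  ....#|.  b1=0 t=0,i=0
  .....|.  b0=0 t=0,i=8
  bits 11000101110001010111101010010100 = 3318053524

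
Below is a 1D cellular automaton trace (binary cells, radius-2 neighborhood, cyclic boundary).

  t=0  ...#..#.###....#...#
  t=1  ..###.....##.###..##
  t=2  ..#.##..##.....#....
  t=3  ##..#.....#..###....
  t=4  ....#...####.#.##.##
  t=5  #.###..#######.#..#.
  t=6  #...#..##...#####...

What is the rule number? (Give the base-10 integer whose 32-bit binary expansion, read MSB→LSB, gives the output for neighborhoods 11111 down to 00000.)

  [31] ##### => .  t=5,i=9
  [30] ####. => #  t=4,i=10
  [29] ###.# => #  t=4,i=11
  [28] ###.. => #  t=0,i=10
  [27] ##.## => .  t=1,i=12
  [26] ##.#. => #  t=4,i=12
  [25] ##..# => .  t=1,i=0
  [24] ##... => #  t=0,i=11
  [23] #.### => .  t=0,i=8
  [22] #.##. => #  t=2,i=4
  [21] #.#.# => #  t=4,i=13
  [20] #.#.. => #  t=5,i=15
  [19] #..## => .  t=1,i=1
  [18] #..#. => .  t=0,i=5
  [17] #...# => .  t=0,i=1
  [16] #.... => .  t=0,i=12
  [15] .#### => #  t=4,i=9
  [14] .###. => .  t=0,i=9
  [13] .##.# => .  t=1,i=11
  [12] .##.. => .  t=1,i=19
  [11] .#.## => .  t=0,i=7
  [10] .#.#. => .  t=5,i=19
  [9] .#..# => #  t=0,i=4
  [8] .#... => .  t=0,i=0
  [7] ..### => #  t=1,i=2
  [6] ..##. => .  t=1,i=10
  [5] ..#.# => .  t=0,i=6
  [4] ..#.. => #  t=0,i=3
  [3] ...## => #  t=1,i=9
  [2] ...#. => #  t=0,i=2
  [1] ....# => #  t=0,i=13
  [0] ..... => .  t=1,i=7
  bits 01110101011100001000001010011110 = 1970307742

1970307742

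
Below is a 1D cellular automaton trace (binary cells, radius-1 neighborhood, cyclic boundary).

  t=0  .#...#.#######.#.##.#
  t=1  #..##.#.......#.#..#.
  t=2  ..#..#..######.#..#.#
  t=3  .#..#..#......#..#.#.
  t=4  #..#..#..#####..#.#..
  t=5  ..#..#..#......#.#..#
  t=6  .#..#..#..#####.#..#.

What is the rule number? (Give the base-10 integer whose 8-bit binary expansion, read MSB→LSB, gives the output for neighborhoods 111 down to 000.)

  [7] ### => .  t=0,i=8
  [6] ##. => .  t=0,i=13
  [5] #.# => #  t=0,i=0
  [4] #.. => .  t=0,i=2
  [3] .## => .  t=0,i=7
  [2] .#. => .  t=0,i=1
  [1] ..# => #  t=0,i=4
  [0] ... => #  t=0,i=3
  bits 00100011 = 35

35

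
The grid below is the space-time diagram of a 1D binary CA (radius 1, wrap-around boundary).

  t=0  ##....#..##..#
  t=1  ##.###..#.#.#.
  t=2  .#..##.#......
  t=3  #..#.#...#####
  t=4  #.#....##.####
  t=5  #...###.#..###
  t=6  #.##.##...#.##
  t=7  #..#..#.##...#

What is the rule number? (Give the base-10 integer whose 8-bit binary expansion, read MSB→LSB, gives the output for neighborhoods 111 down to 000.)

195

  ### -> #   bit 7 = 1  t=0,i=0
  ##. -> #   bit 6 = 1  t=0,i=1
  #.# -> .   bit 5 = 0  t=1,i=2
  #.. -> .   bit 4 = 0  t=0,i=2
  .## -> .   bit 3 = 0  t=0,i=9
  .#. -> .   bit 2 = 0  t=0,i=6
  ..# -> #   bit 1 = 1  t=0,i=5
  ... -> #   bit 0 = 1  t=0,i=3
  bits 11000011 = 195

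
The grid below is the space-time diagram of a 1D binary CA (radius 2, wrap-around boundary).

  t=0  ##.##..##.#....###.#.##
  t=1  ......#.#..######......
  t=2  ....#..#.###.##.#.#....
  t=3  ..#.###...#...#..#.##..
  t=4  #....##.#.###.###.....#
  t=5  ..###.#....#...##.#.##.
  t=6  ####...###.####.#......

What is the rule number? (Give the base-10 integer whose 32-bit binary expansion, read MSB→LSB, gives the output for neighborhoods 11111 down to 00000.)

2416928666

  #####|#  b31=1 t=1,i=13
  ####.|.  b30=0 t=0,i=0
  ###.#|.  b29=0 t=0,i=1
  ###..|#  b28=1 t=1,i=16
  ##.##|.  b27=0 t=0,i=2
  ##.#.|.  b26=0 t=0,i=9
  ##..#|.  b25=0 t=0,i=5
  ##...|.  b24=0 t=1,i=17
  #.###|.  b23=0 t=0,i=21
  #.##.|.  b22=0 t=0,i=3
  #.#.#|.  b21=0 t=0,i=19
  #.#..|.  b20=0 t=0,i=10
  #..##|#  b19=1 t=0,i=6
  #..#.|#  b18=1 t=2,i=6
  #...#|#  b17=1 t=3,i=8
  #....|#  b16=1 t=0,i=12
  .####|.  b15=0 t=0,i=22
  .###.|#  b14=1 t=0,i=16
  .##.#|#  b13=1 t=0,i=8
  .##..|.  b12=0 t=0,i=4
  .#.##|.  b11=0 t=0,i=20
  .#.#.|#  b10=1 t=1,i=7
  .#..#|#  b9=1 t=1,i=9
  .#...|#  b8=1 t=0,i=11
  ..###|#  b7=1 t=0,i=15
  ..##.|.  b6=0 t=0,i=7
  ..#.#|.  b5=0 t=1,i=6
  ..#..|#  b4=1 t=2,i=4
  ...##|#  b3=1 t=0,i=14
  ...#.|.  b2=0 t=1,i=5
  ....#|#  b1=1 t=0,i=13
  .....|.  b0=0 t=1,i=0
  bits 10010000000011110110011110011010 = 2416928666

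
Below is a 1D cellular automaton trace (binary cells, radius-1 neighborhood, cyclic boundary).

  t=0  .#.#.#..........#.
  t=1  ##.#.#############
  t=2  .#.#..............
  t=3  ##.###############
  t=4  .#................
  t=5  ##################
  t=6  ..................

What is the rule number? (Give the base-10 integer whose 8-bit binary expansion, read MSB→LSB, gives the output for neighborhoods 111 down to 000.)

87

  [7] ### => .  t=1,i=0
  [6] ##. => #  t=1,i=1
  [5] #.# => .  t=0,i=2
  [4] #.. => #  t=0,i=6
  [3] .## => .  t=1,i=5
  [2] .#. => #  t=0,i=1
  [1] ..# => #  t=0,i=0
  [0] ... => #  t=0,i=7
  bits 01010111 = 87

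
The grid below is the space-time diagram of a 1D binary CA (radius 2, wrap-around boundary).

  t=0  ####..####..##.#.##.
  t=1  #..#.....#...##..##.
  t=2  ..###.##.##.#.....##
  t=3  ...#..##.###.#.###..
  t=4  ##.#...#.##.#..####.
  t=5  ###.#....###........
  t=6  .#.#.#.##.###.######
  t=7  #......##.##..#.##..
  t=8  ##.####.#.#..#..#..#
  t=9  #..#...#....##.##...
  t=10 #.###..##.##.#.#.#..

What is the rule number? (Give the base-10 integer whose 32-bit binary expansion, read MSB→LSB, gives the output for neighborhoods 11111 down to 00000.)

  [31] ##### => #  t=6,i=16
  [30] ####. => .  t=0,i=2
  [29] ###.# => .  t=2,i=4
  [28] ###.. => #  t=0,i=3
  [27] ##.## => .  t=0,i=19
  [26] ##.#. => #  t=0,i=14
  [25] ##..# => .  t=0,i=4
  [24] ##... => #  t=3,i=18
  [23] #.### => #  t=0,i=0
  [22] #.##. => #  t=0,i=17
  [21] #.#.# => .  t=0,i=15
  [20] #.#.. => .  t=1,i=0
  [19] #..## => .  t=0,i=5
  [18] #..#. => #  t=1,i=2
  [17] #...# => .  t=1,i=11
  [16] #.... => .  t=1,i=5
  [15] .#### => .  t=0,i=1
  [14] .###. => #  t=2,i=3
  [13] .##.# => #  t=0,i=13
  [12] .##.. => .  t=1,i=14
  [11] .#.## => .  t=0,i=16
  [10] .#.#. => .  t=6,i=2
  [9] .#..# => .  t=1,i=1
  [8] .#... => #  t=1,i=4
  [7] ..### => .  t=0,i=6
  [6] ..##. => .  t=0,i=12
  [5] ..#.# => .  t=4,i=7
  [4] ..#.. => #  t=1,i=3
  [3] ...## => #  t=1,i=12
  [2] ...#. => .  t=1,i=8
  [1] ....# => #  t=1,i=7
  [0] ..... => #  t=1,i=6
  bits 10010101110001000110000100011011 = 2512675099

2512675099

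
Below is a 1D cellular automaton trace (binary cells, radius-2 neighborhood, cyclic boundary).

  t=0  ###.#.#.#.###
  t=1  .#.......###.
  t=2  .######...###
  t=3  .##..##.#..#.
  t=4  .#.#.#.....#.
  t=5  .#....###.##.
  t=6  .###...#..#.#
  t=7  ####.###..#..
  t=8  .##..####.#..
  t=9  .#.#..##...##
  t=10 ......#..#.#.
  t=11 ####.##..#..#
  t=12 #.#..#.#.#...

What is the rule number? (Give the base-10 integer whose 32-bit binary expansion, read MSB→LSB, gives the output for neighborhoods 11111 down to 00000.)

  [31] ##### => .  t=0,i=0
  [30] ####. => #  t=0,i=1
  [29] ###.# => .  t=0,i=2
  [28] ###.. => #  t=1,i=11
  [27] ##.## => .  t=2,i=0
  [26] ##.#. => .  t=0,i=3
  [25] ##..# => #  t=1,i=12
  [24] ##... => .  t=2,i=7
  [23] #.### => #  t=0,i=10
  [22] #.##. => #  t=5,i=10
  [21] #.#.# => .  t=0,i=4
  [20] #.#.. => .  t=3,i=8
  [19] #..## => .  t=3,i=0
  [18] #..#. => .  t=1,i=0
  [17] #...# => #  t=2,i=8
  [16] #.... => #  t=1,i=3
  [15] .#### => #  t=0,i=11
  [14] .###. => #  t=1,i=10
  [13] .##.# => .  t=3,i=6
  [12] .##.. => .  t=3,i=2
  [11] .#.## => #  t=0,i=9
  [10] .#.#. => .  t=0,i=5
  [9] .#..# => .  t=3,i=9
  [8] .#... => #  t=1,i=2
  [7] ..### => .  t=1,i=9
  [6] ..##. => #  t=3,i=1
  [5] ..#.# => #  t=4,i=1
  [4] ..#.. => #  t=1,i=1
  [3] ...## => .  t=1,i=8
  [2] ...#. => #  t=4,i=10
  [1] ....# => .  t=1,i=7
  [0] ..... => #  t=1,i=4
  bits 01010010110000111100100101110101 = 1388562805

1388562805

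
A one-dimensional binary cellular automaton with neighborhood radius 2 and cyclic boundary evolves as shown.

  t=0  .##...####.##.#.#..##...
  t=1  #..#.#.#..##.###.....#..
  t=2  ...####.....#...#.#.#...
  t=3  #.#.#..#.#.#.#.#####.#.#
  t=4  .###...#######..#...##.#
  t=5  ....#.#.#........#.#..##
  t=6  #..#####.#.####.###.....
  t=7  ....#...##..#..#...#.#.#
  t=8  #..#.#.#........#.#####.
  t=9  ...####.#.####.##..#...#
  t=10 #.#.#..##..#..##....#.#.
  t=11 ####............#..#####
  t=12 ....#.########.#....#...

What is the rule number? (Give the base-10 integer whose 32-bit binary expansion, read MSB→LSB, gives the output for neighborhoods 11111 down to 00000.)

224429357

  [31] ##### => .  t=3,i=17
  [30] ####. => .  t=0,i=8
  [29] ###.# => .  t=0,i=9
  [28] ###.. => .  t=1,i=15
  [27] ##.## => #  t=0,i=10
  [26] ##.#. => #  t=0,i=13
  [25] ##..# => .  t=4,i=14
  [24] ##... => #  t=0,i=3
  [23] #.### => .  t=1,i=13
  [22] #.##. => #  t=0,i=11
  [21] #.#.# => #  t=0,i=14
  [20] #.#.. => .  t=0,i=16
  [19] #..## => .  t=0,i=18
  [18] #..#. => .  t=1,i=2
  [17] #...# => .  t=0,i=4
  [16] #.... => .  t=0,i=22
  [15] .#### => #  t=0,i=7
  [14] .###. => .  t=1,i=14
  [13] .##.# => .  t=0,i=12
  [12] .##.. => .  t=0,i=2
  [11] .#.## => .  t=3,i=14
  [10] .#.#. => #  t=0,i=15
  [9] .#..# => .  t=0,i=17
  [8] .#... => #  t=2,i=13
  [7] ..### => .  t=0,i=6
  [6] ..##. => .  t=0,i=1
  [5] ..#.# => #  t=1,i=3
  [4] ..#.. => .  t=1,i=0
  [3] ...## => #  t=0,i=0
  [2] ...#. => #  t=1,i=20
  [1] ....# => .  t=0,i=23
  [0] ..... => #  t=1,i=18
  bits 00001101011000001000010100101101 = 224429357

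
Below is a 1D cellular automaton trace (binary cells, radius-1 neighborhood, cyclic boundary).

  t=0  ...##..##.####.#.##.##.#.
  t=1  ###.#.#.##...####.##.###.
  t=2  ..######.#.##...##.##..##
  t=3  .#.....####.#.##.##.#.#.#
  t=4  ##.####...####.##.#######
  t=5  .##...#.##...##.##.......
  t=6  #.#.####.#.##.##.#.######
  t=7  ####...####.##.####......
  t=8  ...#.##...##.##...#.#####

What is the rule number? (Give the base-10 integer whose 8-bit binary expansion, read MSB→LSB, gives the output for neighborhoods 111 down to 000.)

103

  [7] ### => .  t=0,i=11
  [6] ##. => #  t=0,i=4
  [5] #.# => #  t=0,i=9
  [4] #.. => .  t=0,i=5
  [3] .## => .  t=0,i=3
  [2] .#. => #  t=0,i=15
  [1] ..# => #  t=0,i=2
  [0] ... => #  t=0,i=0
  bits 01100111 = 103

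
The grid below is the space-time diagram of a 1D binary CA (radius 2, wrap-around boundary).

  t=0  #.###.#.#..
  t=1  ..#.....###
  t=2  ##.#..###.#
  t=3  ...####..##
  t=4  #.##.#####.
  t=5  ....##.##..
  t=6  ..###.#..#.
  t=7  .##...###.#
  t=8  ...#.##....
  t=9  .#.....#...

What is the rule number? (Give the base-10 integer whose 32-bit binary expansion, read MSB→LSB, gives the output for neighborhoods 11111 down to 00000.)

  [31] ##### => #  t=4,i=7
  [30] ####. => #  t=3,i=5
  [29] ###.# => .  t=0,i=4
  [28] ###.. => #  t=1,i=10
  [27] ##.## => #  t=2,i=9
  [26] ##.#. => .  t=0,i=5
  [25] ##..# => #  t=1,i=0
  [24] ##... => #  t=3,i=0
  [23] #.### => #  t=0,i=2
  [22] #.##. => .  t=4,i=2
  [21] #.#.# => .  t=0,i=6
  [20] #.#.. => #  t=0,i=8
  [19] #..## => #  t=2,i=5
  [18] #..#. => #  t=0,i=10
  [17] #...# => .  t=3,i=1
  [16] #.... => .  t=1,i=4
  [15] .#### => .  t=3,i=4
  [14] .###. => .  t=0,i=3
  [13] .##.# => .  t=4,i=3
  [12] .##.. => .  t=3,i=10
  [11] .#.## => .  t=0,i=1
  [10] .#.#. => .  t=0,i=7
  [9] .#..# => #  t=0,i=9
  [8] .#... => #  t=1,i=3
  [7] ..### => #  t=1,i=8
  [6] ..##. => #  t=3,i=9
  [5] ..#.# => .  t=0,i=0
  [4] ..#.. => .  t=1,i=2
  [3] ...## => #  t=1,i=7
  [2] ...#. => .  t=8,i=2
  [1] ....# => #  t=1,i=6
  [0] ..... => .  t=1,i=5
  bits 11011011100111000000001111001010 = 3684434890

3684434890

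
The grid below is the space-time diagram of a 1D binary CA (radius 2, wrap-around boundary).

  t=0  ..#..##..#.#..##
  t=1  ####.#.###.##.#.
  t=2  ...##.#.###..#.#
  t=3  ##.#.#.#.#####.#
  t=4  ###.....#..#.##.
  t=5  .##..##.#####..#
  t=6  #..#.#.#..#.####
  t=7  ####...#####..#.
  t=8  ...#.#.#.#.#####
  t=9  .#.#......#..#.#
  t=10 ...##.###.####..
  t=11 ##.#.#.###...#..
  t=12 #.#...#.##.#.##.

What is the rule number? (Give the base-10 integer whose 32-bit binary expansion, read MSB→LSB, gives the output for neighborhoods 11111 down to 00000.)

  ##### -> #   bit 31 = 1  t=3,i=11
  ####. -> .   bit 30 = 0  t=1,i=2
  ###.# -> #   bit 29 = 1  t=1,i=3
  ###.. -> #   bit 28 = 1  t=2,i=10
  ##.## -> #   bit 27 = 1  t=1,i=10
  ##.#. -> #   bit 26 = 1  t=1,i=4
  ##..# -> #   bit 25 = 1  t=0,i=0
  ##... -> .   bit 24 = 0  t=4,i=3
  #.### -> .   bit 23 = 0  t=1,i=0
  #.##. -> .   bit 22 = 0  t=1,i=11
  #.#.# -> .   bit 21 = 0  t=1,i=5
  #.#.. -> #   bit 20 = 1  t=0,i=11
  #..## -> .   bit 19 = 0  t=0,i=4
  #..#. -> #   bit 18 = 1  t=0,i=1
  #...# -> #   bit 17 = 1  t=2,i=1
  #.... -> .   bit 16 = 0  t=4,i=4
  .#### -> .   bit 15 = 0  t=1,i=1
  .###. -> #   bit 14 = 1  t=1,i=8
  .##.# -> .   bit 13 = 0  t=1,i=12
  .##.. -> .   bit 12 = 0  t=0,i=6
  .#.## -> #   bit 11 = 1  t=1,i=6
  .#.#. -> .   bit 10 = 0  t=0,i=10
  .#..# -> #   bit 9 = 1  t=0,i=3
  .#... -> #   bit 8 = 1  t=2,i=0
  ..### -> #   bit 7 = 1  t=7,i=7
  ..##. -> #   bit 6 = 1  t=0,i=5
  ..#.# -> #   bit 5 = 1  t=0,i=9
  ..#.. -> #   bit 4 = 1  t=0,i=2
  ...## -> .   bit 3 = 0  t=2,i=2
  ...#. -> .   bit 2 = 0  t=4,i=7
  ....# -> #   bit 1 = 1  t=4,i=6
  ..... -> #   bit 0 = 1  t=4,i=5
  bits 10111110000101100100101111110011 = 3189132275

3189132275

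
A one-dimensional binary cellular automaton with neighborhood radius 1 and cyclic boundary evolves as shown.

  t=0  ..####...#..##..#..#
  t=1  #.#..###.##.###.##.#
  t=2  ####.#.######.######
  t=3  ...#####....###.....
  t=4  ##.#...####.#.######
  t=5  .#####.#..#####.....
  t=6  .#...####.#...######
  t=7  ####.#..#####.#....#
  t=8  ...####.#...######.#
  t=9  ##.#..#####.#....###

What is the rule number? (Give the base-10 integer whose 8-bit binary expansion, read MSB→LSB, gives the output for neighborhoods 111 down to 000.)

  nb ###: next=.  (t=0,i=3, bit7=0)
  nb ##.: next=#  (t=0,i=5, bit6=1)
  nb #.#: next=#  (t=1,i=1, bit5=1)
  nb #..: next=#  (t=0,i=0, bit4=1)
  nb .##: next=#  (t=0,i=2, bit3=1)
  nb .#.: next=#  (t=0,i=9, bit2=1)
  nb ..#: next=.  (t=0,i=1, bit1=0)
  nb ...: next=#  (t=0,i=7, bit0=1)
  bits 01111101 = 125

125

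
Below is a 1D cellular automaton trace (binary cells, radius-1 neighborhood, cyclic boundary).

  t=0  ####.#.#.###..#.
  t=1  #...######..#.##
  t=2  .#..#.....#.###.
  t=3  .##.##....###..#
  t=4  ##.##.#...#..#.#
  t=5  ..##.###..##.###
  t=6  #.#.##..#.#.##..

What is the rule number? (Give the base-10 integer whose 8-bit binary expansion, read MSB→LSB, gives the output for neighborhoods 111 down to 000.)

60

  ###|.  b7=0 t=0,i=1
  ##.|.  b6=0 t=0,i=3
  #.#|#  b5=1 t=0,i=4
  #..|#  b4=1 t=0,i=12
  .##|#  b3=1 t=0,i=0
  .#.|#  b2=1 t=0,i=5
  ..#|.  b1=0 t=0,i=13
  ...|.  b0=0 t=1,i=2
  bits 00111100 = 60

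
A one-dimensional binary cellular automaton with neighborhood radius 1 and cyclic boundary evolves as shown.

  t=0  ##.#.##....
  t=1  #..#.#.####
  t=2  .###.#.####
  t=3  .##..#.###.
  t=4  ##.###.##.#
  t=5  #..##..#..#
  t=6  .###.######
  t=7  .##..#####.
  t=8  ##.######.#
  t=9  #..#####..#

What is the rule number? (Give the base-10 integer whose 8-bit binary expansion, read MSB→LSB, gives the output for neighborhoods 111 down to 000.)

159

  ###|#  b7=1 t=1,i=8
  ##.|.  b6=0 t=0,i=1
  #.#|.  b5=0 t=0,i=2
  #..|#  b4=1 t=0,i=7
  .##|#  b3=1 t=0,i=0
  .#.|#  b2=1 t=0,i=3
  ..#|#  b1=1 t=0,i=10
  ...|#  b0=1 t=0,i=8
  bits 10011111 = 159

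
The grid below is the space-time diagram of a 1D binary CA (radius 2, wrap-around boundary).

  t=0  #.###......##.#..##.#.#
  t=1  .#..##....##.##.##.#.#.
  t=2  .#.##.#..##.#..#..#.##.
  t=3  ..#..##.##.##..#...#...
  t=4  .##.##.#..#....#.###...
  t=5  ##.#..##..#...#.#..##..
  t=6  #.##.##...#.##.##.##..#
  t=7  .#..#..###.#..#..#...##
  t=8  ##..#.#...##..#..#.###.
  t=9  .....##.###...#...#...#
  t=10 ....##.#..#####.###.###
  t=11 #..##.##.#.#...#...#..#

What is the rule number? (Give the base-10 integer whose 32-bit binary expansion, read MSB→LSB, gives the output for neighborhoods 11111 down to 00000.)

  nb #####: next=.  (t=10,i=12, bit31=0)
  nb ####.: next=.  (t=10,i=13, bit30=0)
  nb ###.#: next=.  (t=7,i=9, bit29=0)
  nb ###..: next=#  (t=0,i=4, bit28=1)
  nb ##.##: next=#  (t=0,i=1, bit27=1)
  nb ##.#.: next=#  (t=0,i=13, bit26=1)
  nb ##..#: next=.  (t=2,i=22, bit25=0)
  nb ##...: next=#  (t=0,i=5, bit24=1)
  nb #.###: next=.  (t=0,i=2, bit23=0)
  nb #.##.: next=.  (t=0,i=22, bit22=0)
  nb #.#.#: next=.  (t=0,i=20, bit21=0)
  nb #.#..: next=#  (t=0,i=14, bit20=1)
  nb #..##: next=#  (t=0,i=16, bit19=1)
  nb #..#.: next=.  (t=1,i=0, bit18=0)
  nb #...#: next=#  (t=3,i=17, bit17=1)
  nb #....: next=.  (t=0,i=6, bit16=0)
  nb .####: next=#  (t=10,i=11, bit15=1)
  nb .###.: next=.  (t=0,i=3, bit14=0)
  nb .##.#: next=.  (t=0,i=0, bit13=0)
  nb .##..: next=.  (t=1,i=5, bit12=0)
  nb .#.##: next=#  (t=0,i=21, bit11=1)
  nb .#.#.: next=#  (t=1,i=20, bit10=1)
  nb .#..#: next=.  (t=0,i=15, bit9=0)
  nb .#...: next=.  (t=3,i=16, bit8=0)
  nb ..###: next=.  (t=7,i=7, bit7=0)
  nb ..##.: next=#  (t=0,i=11, bit6=1)
  nb ..#.#: next=.  (t=2,i=1, bit5=0)
  nb ..#..: next=#  (t=1,i=1, bit4=1)
  nb ...##: next=#  (t=0,i=10, bit3=1)
  nb ...#.: next=#  (t=3,i=1, bit2=1)
  nb ....#: next=.  (t=0,i=9, bit1=0)
  nb .....: next=.  (t=0,i=7, bit0=0)
  bits 00011101000110101000110001011100 = 488279132

488279132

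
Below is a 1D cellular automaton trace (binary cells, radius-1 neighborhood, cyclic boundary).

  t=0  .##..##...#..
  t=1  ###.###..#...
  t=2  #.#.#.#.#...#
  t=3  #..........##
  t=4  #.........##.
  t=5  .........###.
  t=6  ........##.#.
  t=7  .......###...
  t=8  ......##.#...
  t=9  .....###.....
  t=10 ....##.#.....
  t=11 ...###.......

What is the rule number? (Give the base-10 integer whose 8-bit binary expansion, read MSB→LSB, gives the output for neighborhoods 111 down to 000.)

  nb ###: next=.  (t=1,i=1, bit7=0)
  nb ##.: next=#  (t=0,i=2, bit6=1)
  nb #.#: next=.  (t=1,i=3, bit5=0)
  nb #..: next=.  (t=0,i=3, bit4=0)
  nb .##: next=#  (t=0,i=1, bit3=1)
  nb .#.: next=.  (t=0,i=10, bit2=0)
  nb ..#: next=#  (t=0,i=0, bit1=1)
  nb ...: next=.  (t=0,i=8, bit0=0)
  bits 01001010 = 74

74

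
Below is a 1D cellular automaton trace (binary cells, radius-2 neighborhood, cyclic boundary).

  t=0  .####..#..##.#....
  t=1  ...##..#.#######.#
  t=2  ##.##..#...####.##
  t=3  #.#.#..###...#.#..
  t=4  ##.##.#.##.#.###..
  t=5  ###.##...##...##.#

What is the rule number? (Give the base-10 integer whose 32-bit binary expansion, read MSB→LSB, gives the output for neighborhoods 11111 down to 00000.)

3692787058

  [31] ##### => #  t=1,i=11
  [30] ####. => #  t=0,i=3
  [29] ###.# => .  t=1,i=15
  [28] ###.. => #  t=0,i=4
  [27] ##.## => #  t=2,i=2
  [26] ##.#. => #  t=0,i=12
  [25] ##..# => .  t=0,i=5
  [24] ##... => .  t=3,i=10
  [23] #.### => .  t=1,i=9
  [22] #.##. => .  t=2,i=3
  [21] #.#.# => .  t=3,i=2
  [20] #.#.. => #  t=0,i=13
  [19] #..## => #  t=0,i=9
  [18] #..#. => .  t=0,i=6
  [17] #...# => #  t=1,i=1
  [16] #.... => #  t=0,i=15
  [15] .#### => .  t=0,i=2
  [14] .###. => #  t=3,i=8
  [13] .##.# => #  t=0,i=11
  [12] .##.. => #  t=1,i=4
  [11] .#.## => .  t=1,i=8
  [10] .#.#. => #  t=3,i=1
  [9] .#..# => .  t=0,i=8
  [8] .#... => #  t=0,i=14
  [7] ..### => .  t=0,i=1
  [6] ..##. => #  t=0,i=10
  [5] ..#.# => #  t=1,i=7
  [4] ..#.. => #  t=0,i=7
  [3] ...## => .  t=0,i=0
  [2] ...#. => .  t=3,i=12
  [1] ....# => #  t=0,i=17
  [0] ..... => .  t=0,i=16
  bits 11011100000110110111010101110010 = 3692787058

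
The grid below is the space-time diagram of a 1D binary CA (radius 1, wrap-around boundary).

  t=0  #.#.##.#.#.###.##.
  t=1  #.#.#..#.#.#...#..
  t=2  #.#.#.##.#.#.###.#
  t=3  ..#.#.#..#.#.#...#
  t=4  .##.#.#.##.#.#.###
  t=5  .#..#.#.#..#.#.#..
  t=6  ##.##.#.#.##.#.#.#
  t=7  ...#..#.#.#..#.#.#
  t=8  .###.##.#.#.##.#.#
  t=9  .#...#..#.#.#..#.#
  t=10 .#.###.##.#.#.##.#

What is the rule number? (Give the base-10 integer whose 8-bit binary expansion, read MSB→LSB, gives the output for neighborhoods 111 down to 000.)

  ### -> .   bit 7 = 0  t=0,i=12
  ##. -> .   bit 6 = 0  t=0,i=5
  #.# -> .   bit 5 = 0  t=0,i=1
  #.. -> .   bit 4 = 0  t=1,i=5
  .## -> #   bit 3 = 1  t=0,i=4
  .#. -> #   bit 2 = 1  t=0,i=0
  ..# -> #   bit 1 = 1  t=1,i=6
  ... -> #   bit 0 = 1  t=1,i=13
  bits 00001111 = 15

15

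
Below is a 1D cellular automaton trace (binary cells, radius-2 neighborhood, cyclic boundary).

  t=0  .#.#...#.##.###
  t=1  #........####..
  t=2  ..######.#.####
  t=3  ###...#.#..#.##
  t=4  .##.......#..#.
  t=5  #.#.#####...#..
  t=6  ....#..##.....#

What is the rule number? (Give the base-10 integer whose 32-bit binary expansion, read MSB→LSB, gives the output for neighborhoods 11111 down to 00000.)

  #####|.  b31=0 t=2,i=4
  ####.|#  b30=1 t=1,i=11
  ###.#|.  b29=0 t=0,i=14
  ###..|#  b28=1 t=1,i=12
  ##.##|#  b27=1 t=0,i=11
  ##.#.|#  b26=1 t=0,i=0
  ##..#|#  b25=1 t=1,i=13
  ##...|.  b24=0 t=3,i=3
  #.###|#  b23=1 t=0,i=12
  #.##.|#  b22=1 t=0,i=9
  #.#.#|.  b21=0 t=0,i=1
  #.#..|.  b20=0 t=0,i=3
  #..##|#  b19=1 t=2,i=1
  #..#.|#  b18=1 t=1,i=14
  #...#|.  b17=0 t=0,i=5
  #....|#  b16=1 t=1,i=2
  .####|.  b15=0 t=1,i=10
  .###.|.  b14=0 t=0,i=13
  .##.#|#  b13=1 t=0,i=10
  .##..|#  b12=1 t=4,i=2
  .#.##|.  b11=0 t=0,i=8
  .#.#.|.  b10=0 t=0,i=2
  .#..#|.  b9=0 t=3,i=9
  .#...|.  b8=0 t=0,i=4
  ..###|#  b7=1 t=1,i=9
  ..##.|.  b6=0 t=4,i=1
  ..#.#|.  b5=0 t=0,i=7
  ..#..|.  b4=0 t=1,i=0
  ...##|.  b3=0 t=1,i=8
  ...#.|.  b2=0 t=0,i=6
  ....#|#  b1=1 t=1,i=7
  .....|#  b0=1 t=1,i=3
  bits 01011110110011010011000010000011 = 1590505603

1590505603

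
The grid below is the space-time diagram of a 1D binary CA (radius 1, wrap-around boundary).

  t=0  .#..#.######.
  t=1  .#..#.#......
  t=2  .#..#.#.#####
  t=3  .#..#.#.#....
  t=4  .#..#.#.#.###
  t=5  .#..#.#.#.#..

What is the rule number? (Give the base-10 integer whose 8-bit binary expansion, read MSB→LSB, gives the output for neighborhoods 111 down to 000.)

  ###|.  b7=0 t=0,i=7
  ##.|.  b6=0 t=0,i=11
  #.#|.  b5=0 t=0,i=5
  #..|.  b4=0 t=0,i=2
  .##|#  b3=1 t=0,i=6
  .#.|#  b2=1 t=0,i=1
  ..#|.  b1=0 t=0,i=0
  ...|#  b0=1 t=1,i=8
  bits 00001101 = 13

13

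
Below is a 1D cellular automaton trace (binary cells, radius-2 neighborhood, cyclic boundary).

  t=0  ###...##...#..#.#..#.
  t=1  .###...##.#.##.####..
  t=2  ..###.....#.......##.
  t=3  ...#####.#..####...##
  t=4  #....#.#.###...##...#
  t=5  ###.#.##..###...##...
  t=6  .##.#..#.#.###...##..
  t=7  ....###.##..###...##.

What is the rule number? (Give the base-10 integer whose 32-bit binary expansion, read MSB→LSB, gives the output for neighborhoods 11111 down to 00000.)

2973586949

  nb #####: next=#  (t=3,i=5, bit31=1)
  nb ####.: next=.  (t=1,i=17, bit30=0)
  nb ###.#: next=#  (t=3,i=7, bit29=1)
  nb ###..: next=#  (t=0,i=2, bit28=1)
  nb ##.##: next=.  (t=1,i=14, bit27=0)
  nb ##.#.: next=.  (t=1,i=9, bit26=0)
  nb ##..#: next=.  (t=5,i=8, bit25=0)
  nb ##...: next=#  (t=0,i=3, bit24=1)
  nb #.###: next=.  (t=0,i=0, bit23=0)
  nb #.##.: next=.  (t=1,i=12, bit22=0)
  nb #.#.#: next=#  (t=1,i=10, bit21=1)
  nb #.#..: next=#  (t=0,i=16, bit20=1)
  nb #..##: next=#  (t=3,i=11, bit19=1)
  nb #..#.: next=#  (t=0,i=13, bit18=1)
  nb #...#: next=.  (t=0,i=4, bit17=0)
  nb #....: next=#  (t=2,i=6, bit16=1)
  nb .####: next=.  (t=1,i=16, bit15=0)
  nb .###.: next=#  (t=0,i=1, bit14=1)
  nb .##.#: next=.  (t=1,i=8, bit13=0)
  nb .##..: next=#  (t=0,i=7, bit12=1)
  nb .#.##: next=.  (t=0,i=20, bit11=0)
  nb .#.#.: next=#  (t=0,i=15, bit10=1)
  nb .#..#: next=#  (t=0,i=12, bit9=1)
  nb .#...: next=.  (t=2,i=11, bit8=0)
  nb ..###: next=.  (t=1,i=1, bit7=0)
  nb ..##.: next=.  (t=0,i=6, bit6=0)
  nb ..#.#: next=.  (t=0,i=14, bit5=0)
  nb ..#..: next=.  (t=0,i=11, bit4=0)
  nb ...##: next=.  (t=0,i=5, bit3=0)
  nb ...#.: next=#  (t=0,i=10, bit2=1)
  nb ....#: next=.  (t=2,i=8, bit1=0)
  nb .....: next=#  (t=2,i=7, bit0=1)
  bits 10110001001111010101011000000101 = 2973586949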